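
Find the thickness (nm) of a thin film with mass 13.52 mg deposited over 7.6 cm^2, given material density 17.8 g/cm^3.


Convert: m = 13.52 mg = 1.3520e-05 kg, A = 7.6 cm^2 = 7.6000e-04 m^2, rho = 17.8 g/cm^3 = 17800 kg/m^3
t = m / (A * rho)
t = 1.3520e-05 / (7.6000e-04 * 17800)
t = 9.9941e-07 m = 999.4 nm

999.4


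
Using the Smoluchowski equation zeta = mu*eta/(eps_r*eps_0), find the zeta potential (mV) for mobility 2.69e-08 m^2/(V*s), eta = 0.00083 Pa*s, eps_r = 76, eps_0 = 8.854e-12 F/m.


Smoluchowski equation: zeta = mu * eta / (eps_r * eps_0)
zeta = 2.69e-08 * 0.00083 / (76 * 8.854e-12)
zeta = 0.03318 V = 33.18 mV

33.18


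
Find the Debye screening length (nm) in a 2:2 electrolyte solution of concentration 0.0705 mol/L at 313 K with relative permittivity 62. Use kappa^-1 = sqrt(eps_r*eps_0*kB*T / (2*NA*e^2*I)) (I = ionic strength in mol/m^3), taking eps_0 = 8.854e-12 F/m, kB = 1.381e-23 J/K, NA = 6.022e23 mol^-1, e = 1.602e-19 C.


Ionic strength I = 0.0705 * 2^2 * 1000 = 282 mol/m^3
kappa^-1 = sqrt(62 * 8.854e-12 * 1.381e-23 * 313 / (2 * 6.022e23 * (1.602e-19)^2 * 282))
kappa^-1 = 0.522 nm

0.522


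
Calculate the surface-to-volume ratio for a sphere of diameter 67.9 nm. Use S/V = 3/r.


Radius r = 67.9/2 = 33.95 nm
S/V = 3 / r = 3 / 33.95
S/V = 0.0884 nm^-1

0.0884


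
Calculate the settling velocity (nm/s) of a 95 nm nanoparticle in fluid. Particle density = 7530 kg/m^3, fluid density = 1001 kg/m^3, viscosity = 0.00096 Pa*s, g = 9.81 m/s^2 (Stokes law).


Radius R = 95/2 nm = 4.75e-08 m
Density difference = 7530 - 1001 = 6529 kg/m^3
v = 2 * R^2 * (rho_p - rho_f) * g / (9 * eta)
v = 2 * (4.75e-08)^2 * 6529 * 9.81 / (9 * 0.00096)
v = 3.34518e-08 m/s = 33.4518 nm/s

33.4518


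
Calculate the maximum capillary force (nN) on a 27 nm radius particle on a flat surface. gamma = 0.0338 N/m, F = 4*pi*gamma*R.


Convert radius: R = 27 nm = 2.7e-08 m
F = 4 * pi * gamma * R
F = 4 * pi * 0.0338 * 2.7e-08
F = 1.14681e-08 N = 11.4681 nN

11.4681


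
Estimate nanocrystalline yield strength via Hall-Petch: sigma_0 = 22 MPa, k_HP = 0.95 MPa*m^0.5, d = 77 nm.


d = 77 nm = 7.7e-08 m
sqrt(d) = 0.0002774887
Hall-Petch contribution = k / sqrt(d) = 0.95 / 0.0002774887 = 3423.6 MPa
sigma = sigma_0 + k/sqrt(d) = 22 + 3423.6 = 3445.6 MPa

3445.6


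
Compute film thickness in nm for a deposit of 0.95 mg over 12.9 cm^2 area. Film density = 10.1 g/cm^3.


Convert: m = 0.95 mg = 9.5000e-07 kg, A = 12.9 cm^2 = 1.2900e-03 m^2, rho = 10.1 g/cm^3 = 10100 kg/m^3
t = m / (A * rho)
t = 9.5000e-07 / (1.2900e-03 * 10100)
t = 7.2914e-08 m = 72.9 nm

72.9


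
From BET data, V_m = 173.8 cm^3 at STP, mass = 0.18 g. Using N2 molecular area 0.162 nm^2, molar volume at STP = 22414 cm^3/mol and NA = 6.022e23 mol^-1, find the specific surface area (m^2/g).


Number of moles in monolayer = V_m / 22414 = 173.8 / 22414 = 0.00775408
Number of molecules = moles * NA = 0.00775408 * 6.022e23
SA = molecules * sigma / mass
SA = (173.8 / 22414) * 6.022e23 * 0.162e-18 / 0.18
SA = 4202.6 m^2/g

4202.6


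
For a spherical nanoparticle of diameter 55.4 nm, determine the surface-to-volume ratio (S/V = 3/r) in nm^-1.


Radius r = 55.4/2 = 27.7 nm
S/V = 3 / r = 3 / 27.7
S/V = 0.1083 nm^-1

0.1083


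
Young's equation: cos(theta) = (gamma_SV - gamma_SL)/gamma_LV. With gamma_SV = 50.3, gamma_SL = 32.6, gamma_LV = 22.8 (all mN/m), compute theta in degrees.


cos(theta) = (gamma_SV - gamma_SL) / gamma_LV
cos(theta) = (50.3 - 32.6) / 22.8
cos(theta) = 0.776316
theta = arccos(0.776316) = 39.08 degrees

39.08


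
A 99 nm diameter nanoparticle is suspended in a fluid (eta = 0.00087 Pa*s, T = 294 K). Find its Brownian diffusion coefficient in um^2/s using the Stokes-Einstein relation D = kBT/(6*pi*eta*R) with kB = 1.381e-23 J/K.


Radius R = 99/2 = 49.5 nm = 4.95e-08 m
D = kB*T / (6*pi*eta*R)
D = 1.381e-23 * 294 / (6 * pi * 0.00087 * 4.95e-08)
D = 5.00167e-12 m^2/s = 5.002 um^2/s

5.002


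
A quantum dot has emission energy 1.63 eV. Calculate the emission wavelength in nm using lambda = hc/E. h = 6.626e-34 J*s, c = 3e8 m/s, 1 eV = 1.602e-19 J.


Convert energy: E = 1.63 eV = 1.63 * 1.602e-19 = 2.61126e-19 J
lambda = h*c / E = 6.626e-34 * 3e8 / 2.61126e-19
lambda = 7.61242e-07 m = 761.2 nm

761.2


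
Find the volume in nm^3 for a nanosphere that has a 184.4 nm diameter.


Radius r = 184.4/2 = 92.2 nm
Volume V = (4/3) * pi * r^3
V = (4/3) * pi * (92.2)^3
V = 3283079.3 nm^3

3283079.3


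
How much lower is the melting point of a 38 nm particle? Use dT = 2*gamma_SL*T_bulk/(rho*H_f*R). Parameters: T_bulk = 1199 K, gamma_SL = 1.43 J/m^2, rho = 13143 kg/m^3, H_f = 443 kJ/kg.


Radius R = 38/2 = 19 nm = 1.9e-08 m
Convert H_f = 443 kJ/kg = 443000 J/kg
dT = 2 * gamma_SL * T_bulk / (rho * H_f * R)
dT = 2 * 1.43 * 1199 / (13143 * 443000 * 1.9e-08)
dT = 31.0 K

31.0


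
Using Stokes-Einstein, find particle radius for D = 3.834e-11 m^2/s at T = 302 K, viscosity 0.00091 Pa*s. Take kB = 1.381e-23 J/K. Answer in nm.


Stokes-Einstein: R = kB*T / (6*pi*eta*D)
R = 1.381e-23 * 302 / (6 * pi * 0.00091 * 3.834e-11)
R = 6.3417e-09 m = 6.34 nm

6.34


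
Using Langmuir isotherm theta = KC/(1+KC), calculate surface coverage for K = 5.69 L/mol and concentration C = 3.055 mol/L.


Langmuir isotherm: theta = K*C / (1 + K*C)
K*C = 5.69 * 3.055 = 17.38295
theta = 17.38295 / (1 + 17.38295) = 17.38295 / 18.38295
theta = 0.9456

0.9456


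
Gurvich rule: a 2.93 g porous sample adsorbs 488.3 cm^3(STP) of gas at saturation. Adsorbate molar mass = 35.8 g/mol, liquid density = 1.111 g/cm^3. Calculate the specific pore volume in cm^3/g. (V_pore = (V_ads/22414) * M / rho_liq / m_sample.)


Moles adsorbed n = V_ads / 22414 = 488.3 / 22414 = 2.178549e-02 mol
Liquid volume V_liq = n * M / rho_liq = 2.178549e-02 * 35.8 / 1.111 = 0.70200 cm^3
Specific pore volume V_pore = V_liq / m_sample = 0.70200 / 2.93
V_pore = 0.2396 cm^3/g

0.2396


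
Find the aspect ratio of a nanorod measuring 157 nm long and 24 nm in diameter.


Aspect ratio AR = length / diameter
AR = 157 / 24
AR = 6.54

6.54


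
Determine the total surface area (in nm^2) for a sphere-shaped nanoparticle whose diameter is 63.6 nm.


Radius r = 63.6/2 = 31.8 nm
Surface area SA = 4 * pi * r^2
SA = 4 * pi * (31.8)^2
SA = 12707.62 nm^2

12707.62


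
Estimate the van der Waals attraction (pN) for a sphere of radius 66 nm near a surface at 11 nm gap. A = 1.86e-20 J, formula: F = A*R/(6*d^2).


Convert to SI: R = 66 nm = 6.6e-08 m, d = 11 nm = 1.1e-08 m
F = A * R / (6 * d^2)
F = 1.86e-20 * 6.6e-08 / (6 * (1.1e-08)^2)
F = 1.69091e-12 N = 1.691 pN

1.691


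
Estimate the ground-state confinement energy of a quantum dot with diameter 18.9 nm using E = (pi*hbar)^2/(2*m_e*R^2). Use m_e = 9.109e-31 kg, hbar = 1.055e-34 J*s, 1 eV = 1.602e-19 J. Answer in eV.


Radius R = 18.9/2 = 9.45 nm = 9.45e-09 m
E = (pi * 1.055e-34)^2 / (2 * 9.109e-31 * (9.45e-09)^2)
E(J) = 6.75212e-22
E = E(J) / 1.602e-19 = 0.0042 eV

0.0042


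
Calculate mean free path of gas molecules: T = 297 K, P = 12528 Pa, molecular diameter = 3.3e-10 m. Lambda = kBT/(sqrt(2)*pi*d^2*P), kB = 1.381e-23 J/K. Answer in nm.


Mean free path: lambda = kB*T / (sqrt(2) * pi * d^2 * P)
lambda = 1.381e-23 * 297 / (sqrt(2) * pi * (3.3e-10)^2 * 12528)
lambda = 6.76668e-07 m
lambda = 676.67 nm

676.67


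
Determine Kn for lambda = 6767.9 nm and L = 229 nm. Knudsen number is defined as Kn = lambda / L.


Knudsen number Kn = lambda / L
Kn = 6767.9 / 229
Kn = 29.5541

29.5541


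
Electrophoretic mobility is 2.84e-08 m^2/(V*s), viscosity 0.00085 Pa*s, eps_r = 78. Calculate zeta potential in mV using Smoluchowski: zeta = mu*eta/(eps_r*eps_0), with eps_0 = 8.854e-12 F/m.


Smoluchowski equation: zeta = mu * eta / (eps_r * eps_0)
zeta = 2.84e-08 * 0.00085 / (78 * 8.854e-12)
zeta = 0.034955 V = 34.95 mV

34.95


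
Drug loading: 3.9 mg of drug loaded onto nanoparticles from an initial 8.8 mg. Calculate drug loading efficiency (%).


Drug loading efficiency = (drug loaded / drug initial) * 100
DLE = 3.9 / 8.8 * 100
DLE = 0.4432 * 100
DLE = 44.32%

44.32


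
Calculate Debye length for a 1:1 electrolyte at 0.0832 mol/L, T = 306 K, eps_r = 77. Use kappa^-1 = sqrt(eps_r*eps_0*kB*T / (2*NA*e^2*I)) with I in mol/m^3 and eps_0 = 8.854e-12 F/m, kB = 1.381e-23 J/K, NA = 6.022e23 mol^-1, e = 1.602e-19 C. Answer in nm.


Ionic strength I = 0.0832 * 1^2 * 1000 = 83.2 mol/m^3
kappa^-1 = sqrt(77 * 8.854e-12 * 1.381e-23 * 306 / (2 * 6.022e23 * (1.602e-19)^2 * 83.2))
kappa^-1 = 1.058 nm

1.058


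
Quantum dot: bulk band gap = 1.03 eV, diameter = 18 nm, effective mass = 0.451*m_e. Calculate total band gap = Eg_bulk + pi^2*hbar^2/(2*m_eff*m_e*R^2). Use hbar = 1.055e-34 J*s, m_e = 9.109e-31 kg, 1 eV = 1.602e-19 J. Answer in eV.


Radius R = 18/2 nm = 9e-09 m
Confinement energy dE = pi^2 * hbar^2 / (2 * m_eff * m_e * R^2)
dE = pi^2 * (1.055e-34)^2 / (2 * 0.451 * 9.109e-31 * (9e-09)^2) J, divided by 1.602e-19 J/eV
dE = 0.0103 eV
Total band gap = E_g(bulk) + dE = 1.03 + 0.0103 = 1.0403 eV

1.0403


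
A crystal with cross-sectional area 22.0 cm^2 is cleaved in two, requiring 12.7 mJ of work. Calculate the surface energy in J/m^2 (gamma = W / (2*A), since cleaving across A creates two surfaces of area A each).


Convert: A = 22.0 cm^2 = 0.0022 m^2, W = 12.7 mJ = 0.0127 J
Cleaving exposes two faces of area A, so total new surface = 2*A and gamma = W / (2*A)
gamma = 0.0127 / (2 * 0.0022)
gamma = 2.886 J/m^2

2.886


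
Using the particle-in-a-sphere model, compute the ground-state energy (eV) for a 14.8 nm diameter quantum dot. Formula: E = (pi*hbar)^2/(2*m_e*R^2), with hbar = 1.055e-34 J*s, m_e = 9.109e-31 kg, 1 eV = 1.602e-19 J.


Radius R = 14.8/2 = 7.4 nm = 7.4e-09 m
E = (pi * 1.055e-34)^2 / (2 * 9.109e-31 * (7.4e-09)^2)
E(J) = 1.10113e-21
E = E(J) / 1.602e-19 = 0.0069 eV

0.0069


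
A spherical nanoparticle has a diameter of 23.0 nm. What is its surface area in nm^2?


Radius r = 23.0/2 = 11.5 nm
Surface area SA = 4 * pi * r^2
SA = 4 * pi * (11.5)^2
SA = 1661.9 nm^2

1661.9


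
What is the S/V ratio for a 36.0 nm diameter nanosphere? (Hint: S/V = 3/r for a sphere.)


Radius r = 36.0/2 = 18 nm
S/V = 3 / r = 3 / 18
S/V = 0.1667 nm^-1

0.1667


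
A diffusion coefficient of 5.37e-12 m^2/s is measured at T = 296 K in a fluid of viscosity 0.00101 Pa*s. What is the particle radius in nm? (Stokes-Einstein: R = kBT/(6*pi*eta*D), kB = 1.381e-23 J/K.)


Stokes-Einstein: R = kB*T / (6*pi*eta*D)
R = 1.381e-23 * 296 / (6 * pi * 0.00101 * 5.37e-12)
R = 3.99842e-08 m = 39.98 nm

39.98


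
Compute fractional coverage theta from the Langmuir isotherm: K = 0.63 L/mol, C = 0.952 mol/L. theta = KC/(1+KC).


Langmuir isotherm: theta = K*C / (1 + K*C)
K*C = 0.63 * 0.952 = 0.59976
theta = 0.59976 / (1 + 0.59976) = 0.59976 / 1.59976
theta = 0.3749

0.3749


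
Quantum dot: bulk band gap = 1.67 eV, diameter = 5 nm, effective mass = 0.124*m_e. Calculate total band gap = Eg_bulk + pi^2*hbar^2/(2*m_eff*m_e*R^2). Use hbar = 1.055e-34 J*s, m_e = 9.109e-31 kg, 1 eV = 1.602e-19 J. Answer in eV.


Radius R = 5/2 nm = 2.5e-09 m
Confinement energy dE = pi^2 * hbar^2 / (2 * m_eff * m_e * R^2)
dE = pi^2 * (1.055e-34)^2 / (2 * 0.124 * 9.109e-31 * (2.5e-09)^2) J, divided by 1.602e-19 J/eV
dE = 0.4857 eV
Total band gap = E_g(bulk) + dE = 1.67 + 0.4857 = 2.1557 eV

2.1557


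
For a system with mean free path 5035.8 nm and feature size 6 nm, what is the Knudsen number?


Knudsen number Kn = lambda / L
Kn = 5035.8 / 6
Kn = 839.3

839.3


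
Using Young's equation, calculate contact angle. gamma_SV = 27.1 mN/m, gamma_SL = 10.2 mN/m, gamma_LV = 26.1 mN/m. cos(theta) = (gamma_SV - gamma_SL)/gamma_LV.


cos(theta) = (gamma_SV - gamma_SL) / gamma_LV
cos(theta) = (27.1 - 10.2) / 26.1
cos(theta) = 0.64751
theta = arccos(0.64751) = 49.65 degrees

49.65


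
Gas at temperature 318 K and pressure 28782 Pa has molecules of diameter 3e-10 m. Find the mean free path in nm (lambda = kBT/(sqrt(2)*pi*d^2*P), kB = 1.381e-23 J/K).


Mean free path: lambda = kB*T / (sqrt(2) * pi * d^2 * P)
lambda = 1.381e-23 * 318 / (sqrt(2) * pi * (3e-10)^2 * 28782)
lambda = 3.81586e-07 m
lambda = 381.59 nm

381.59


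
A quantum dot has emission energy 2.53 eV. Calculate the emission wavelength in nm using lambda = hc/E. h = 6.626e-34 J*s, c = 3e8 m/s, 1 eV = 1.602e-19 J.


Convert energy: E = 2.53 eV = 2.53 * 1.602e-19 = 4.05306e-19 J
lambda = h*c / E = 6.626e-34 * 3e8 / 4.05306e-19
lambda = 4.90444e-07 m = 490.4 nm

490.4


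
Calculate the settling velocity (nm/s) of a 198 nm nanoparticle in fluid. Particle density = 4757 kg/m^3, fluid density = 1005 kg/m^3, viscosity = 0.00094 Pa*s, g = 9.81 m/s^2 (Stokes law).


Radius R = 198/2 nm = 9.9e-08 m
Density difference = 4757 - 1005 = 3752 kg/m^3
v = 2 * R^2 * (rho_p - rho_f) * g / (9 * eta)
v = 2 * (9.9e-08)^2 * 3752 * 9.81 / (9 * 0.00094)
v = 8.52829e-08 m/s = 85.2829 nm/s

85.2829


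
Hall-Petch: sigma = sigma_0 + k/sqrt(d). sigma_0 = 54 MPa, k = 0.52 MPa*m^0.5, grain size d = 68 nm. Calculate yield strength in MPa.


d = 68 nm = 6.8e-08 m
sqrt(d) = 0.0002607681
Hall-Petch contribution = k / sqrt(d) = 0.52 / 0.0002607681 = 1994.1 MPa
sigma = sigma_0 + k/sqrt(d) = 54 + 1994.1 = 2048.1 MPa

2048.1


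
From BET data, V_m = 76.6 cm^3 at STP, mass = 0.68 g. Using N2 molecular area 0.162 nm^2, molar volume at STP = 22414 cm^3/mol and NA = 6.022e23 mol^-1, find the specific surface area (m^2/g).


Number of moles in monolayer = V_m / 22414 = 76.6 / 22414 = 0.00341751
Number of molecules = moles * NA = 0.00341751 * 6.022e23
SA = molecules * sigma / mass
SA = (76.6 / 22414) * 6.022e23 * 0.162e-18 / 0.68
SA = 490.3 m^2/g

490.3


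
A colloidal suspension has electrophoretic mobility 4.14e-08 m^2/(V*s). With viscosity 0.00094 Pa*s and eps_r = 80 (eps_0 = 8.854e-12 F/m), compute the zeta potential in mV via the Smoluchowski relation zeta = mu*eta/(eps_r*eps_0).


Smoluchowski equation: zeta = mu * eta / (eps_r * eps_0)
zeta = 4.14e-08 * 0.00094 / (80 * 8.854e-12)
zeta = 0.054941 V = 54.94 mV

54.94


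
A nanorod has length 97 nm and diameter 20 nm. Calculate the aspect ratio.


Aspect ratio AR = length / diameter
AR = 97 / 20
AR = 4.85

4.85


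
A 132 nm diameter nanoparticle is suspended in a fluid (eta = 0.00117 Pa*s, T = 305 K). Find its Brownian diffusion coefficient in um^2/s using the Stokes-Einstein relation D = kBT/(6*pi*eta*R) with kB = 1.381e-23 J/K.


Radius R = 132/2 = 66 nm = 6.6e-08 m
D = kB*T / (6*pi*eta*R)
D = 1.381e-23 * 305 / (6 * pi * 0.00117 * 6.6e-08)
D = 2.89376e-12 m^2/s = 2.894 um^2/s

2.894


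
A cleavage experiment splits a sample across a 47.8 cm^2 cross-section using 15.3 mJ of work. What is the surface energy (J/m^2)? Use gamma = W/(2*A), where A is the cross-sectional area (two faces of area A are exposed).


Convert: A = 47.8 cm^2 = 0.00478 m^2, W = 15.3 mJ = 0.0153 J
Cleaving exposes two faces of area A, so total new surface = 2*A and gamma = W / (2*A)
gamma = 0.0153 / (2 * 0.00478)
gamma = 1.6 J/m^2

1.6


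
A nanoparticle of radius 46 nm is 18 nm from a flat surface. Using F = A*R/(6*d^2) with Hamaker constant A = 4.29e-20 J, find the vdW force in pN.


Convert to SI: R = 46 nm = 4.6e-08 m, d = 18 nm = 1.8e-08 m
F = A * R / (6 * d^2)
F = 4.29e-20 * 4.6e-08 / (6 * (1.8e-08)^2)
F = 1.01512e-12 N = 1.015 pN

1.015


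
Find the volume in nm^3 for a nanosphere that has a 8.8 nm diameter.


Radius r = 8.8/2 = 4.4 nm
Volume V = (4/3) * pi * r^3
V = (4/3) * pi * (4.4)^3
V = 356.82 nm^3

356.82


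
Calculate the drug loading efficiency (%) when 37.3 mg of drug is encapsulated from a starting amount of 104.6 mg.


Drug loading efficiency = (drug loaded / drug initial) * 100
DLE = 37.3 / 104.6 * 100
DLE = 0.3566 * 100
DLE = 35.66%

35.66


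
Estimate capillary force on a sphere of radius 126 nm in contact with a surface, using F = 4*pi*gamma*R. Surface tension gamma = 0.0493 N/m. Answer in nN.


Convert radius: R = 126 nm = 1.26e-07 m
F = 4 * pi * gamma * R
F = 4 * pi * 0.0493 * 1.26e-07
F = 7.80598e-08 N = 78.0598 nN

78.0598


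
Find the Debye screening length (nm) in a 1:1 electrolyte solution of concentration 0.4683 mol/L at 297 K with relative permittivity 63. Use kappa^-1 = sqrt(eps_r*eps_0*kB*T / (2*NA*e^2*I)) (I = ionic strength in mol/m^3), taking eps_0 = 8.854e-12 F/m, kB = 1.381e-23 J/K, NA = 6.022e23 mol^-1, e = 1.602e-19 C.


Ionic strength I = 0.4683 * 1^2 * 1000 = 468.3 mol/m^3
kappa^-1 = sqrt(63 * 8.854e-12 * 1.381e-23 * 297 / (2 * 6.022e23 * (1.602e-19)^2 * 468.3))
kappa^-1 = 0.398 nm

0.398


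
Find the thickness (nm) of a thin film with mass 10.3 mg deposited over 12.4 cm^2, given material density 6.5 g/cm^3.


Convert: m = 10.3 mg = 1.0300e-05 kg, A = 12.4 cm^2 = 1.2400e-03 m^2, rho = 6.5 g/cm^3 = 6500 kg/m^3
t = m / (A * rho)
t = 1.0300e-05 / (1.2400e-03 * 6500)
t = 1.2779e-06 m = 1277.9 nm

1277.9


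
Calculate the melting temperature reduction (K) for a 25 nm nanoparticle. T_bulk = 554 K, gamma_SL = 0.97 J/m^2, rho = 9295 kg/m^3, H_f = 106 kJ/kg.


Radius R = 25/2 = 12.5 nm = 1.25e-08 m
Convert H_f = 106 kJ/kg = 106000 J/kg
dT = 2 * gamma_SL * T_bulk / (rho * H_f * R)
dT = 2 * 0.97 * 554 / (9295 * 106000 * 1.25e-08)
dT = 87.3 K

87.3


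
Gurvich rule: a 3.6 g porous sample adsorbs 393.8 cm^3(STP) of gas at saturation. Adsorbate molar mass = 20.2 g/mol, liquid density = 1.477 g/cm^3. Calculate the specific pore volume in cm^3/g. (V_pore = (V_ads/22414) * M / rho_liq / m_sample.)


Moles adsorbed n = V_ads / 22414 = 393.8 / 22414 = 1.756938e-02 mol
Liquid volume V_liq = n * M / rho_liq = 1.756938e-02 * 20.2 / 1.477 = 0.24029 cm^3
Specific pore volume V_pore = V_liq / m_sample = 0.24029 / 3.6
V_pore = 0.0667 cm^3/g

0.0667


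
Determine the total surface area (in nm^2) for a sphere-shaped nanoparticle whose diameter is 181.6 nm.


Radius r = 181.6/2 = 90.8 nm
Surface area SA = 4 * pi * r^2
SA = 4 * pi * (90.8)^2
SA = 103605.2 nm^2

103605.2


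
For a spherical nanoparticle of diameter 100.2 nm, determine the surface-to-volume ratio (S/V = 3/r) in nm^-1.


Radius r = 100.2/2 = 50.1 nm
S/V = 3 / r = 3 / 50.1
S/V = 0.0599 nm^-1

0.0599


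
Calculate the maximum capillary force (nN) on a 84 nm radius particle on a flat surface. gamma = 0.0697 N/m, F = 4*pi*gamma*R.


Convert radius: R = 84 nm = 8.4e-08 m
F = 4 * pi * gamma * R
F = 4 * pi * 0.0697 * 8.4e-08
F = 7.35736e-08 N = 73.5736 nN

73.5736


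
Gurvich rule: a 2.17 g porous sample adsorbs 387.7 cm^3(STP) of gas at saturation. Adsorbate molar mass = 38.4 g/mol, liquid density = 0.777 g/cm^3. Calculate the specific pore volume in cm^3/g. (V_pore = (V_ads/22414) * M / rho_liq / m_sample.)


Moles adsorbed n = V_ads / 22414 = 387.7 / 22414 = 1.729722e-02 mol
Liquid volume V_liq = n * M / rho_liq = 1.729722e-02 * 38.4 / 0.777 = 0.85484 cm^3
Specific pore volume V_pore = V_liq / m_sample = 0.85484 / 2.17
V_pore = 0.3939 cm^3/g

0.3939


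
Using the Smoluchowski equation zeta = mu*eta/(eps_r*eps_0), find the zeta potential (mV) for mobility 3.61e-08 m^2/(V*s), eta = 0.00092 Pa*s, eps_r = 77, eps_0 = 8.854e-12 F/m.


Smoluchowski equation: zeta = mu * eta / (eps_r * eps_0)
zeta = 3.61e-08 * 0.00092 / (77 * 8.854e-12)
zeta = 0.048715 V = 48.72 mV

48.72


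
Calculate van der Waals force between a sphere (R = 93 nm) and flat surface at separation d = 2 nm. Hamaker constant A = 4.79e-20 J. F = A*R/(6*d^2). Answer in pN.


Convert to SI: R = 93 nm = 9.3e-08 m, d = 2 nm = 2e-09 m
F = A * R / (6 * d^2)
F = 4.79e-20 * 9.3e-08 / (6 * (2e-09)^2)
F = 1.85613e-10 N = 185.613 pN

185.613


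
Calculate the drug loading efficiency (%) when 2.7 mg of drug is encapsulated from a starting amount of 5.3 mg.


Drug loading efficiency = (drug loaded / drug initial) * 100
DLE = 2.7 / 5.3 * 100
DLE = 0.5094 * 100
DLE = 50.94%

50.94


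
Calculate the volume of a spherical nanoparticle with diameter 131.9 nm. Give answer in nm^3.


Radius r = 131.9/2 = 65.95 nm
Volume V = (4/3) * pi * r^3
V = (4/3) * pi * (65.95)^3
V = 1201525.55 nm^3

1201525.55


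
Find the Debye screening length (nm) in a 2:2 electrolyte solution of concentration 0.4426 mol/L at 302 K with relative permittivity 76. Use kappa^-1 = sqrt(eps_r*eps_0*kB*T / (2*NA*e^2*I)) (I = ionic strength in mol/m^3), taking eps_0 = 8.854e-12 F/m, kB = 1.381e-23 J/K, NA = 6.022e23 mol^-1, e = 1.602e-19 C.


Ionic strength I = 0.4426 * 2^2 * 1000 = 1770.4 mol/m^3
kappa^-1 = sqrt(76 * 8.854e-12 * 1.381e-23 * 302 / (2 * 6.022e23 * (1.602e-19)^2 * 1770.4))
kappa^-1 = 0.226 nm

0.226


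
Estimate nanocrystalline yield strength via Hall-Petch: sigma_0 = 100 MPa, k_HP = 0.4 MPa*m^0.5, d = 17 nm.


d = 17 nm = 1.7e-08 m
sqrt(d) = 0.000130384
Hall-Petch contribution = k / sqrt(d) = 0.4 / 0.000130384 = 3067.9 MPa
sigma = sigma_0 + k/sqrt(d) = 100 + 3067.9 = 3167.9 MPa

3167.9


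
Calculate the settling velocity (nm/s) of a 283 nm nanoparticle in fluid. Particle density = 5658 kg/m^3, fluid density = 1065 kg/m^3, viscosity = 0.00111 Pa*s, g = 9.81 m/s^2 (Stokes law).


Radius R = 283/2 nm = 1.415e-07 m
Density difference = 5658 - 1065 = 4593 kg/m^3
v = 2 * R^2 * (rho_p - rho_f) * g / (9 * eta)
v = 2 * (1.415e-07)^2 * 4593 * 9.81 / (9 * 0.00111)
v = 1.8061e-07 m/s = 180.6104 nm/s

180.6104


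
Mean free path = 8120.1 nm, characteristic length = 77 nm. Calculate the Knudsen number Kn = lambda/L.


Knudsen number Kn = lambda / L
Kn = 8120.1 / 77
Kn = 105.4558

105.4558


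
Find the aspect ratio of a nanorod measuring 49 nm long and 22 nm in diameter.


Aspect ratio AR = length / diameter
AR = 49 / 22
AR = 2.23

2.23


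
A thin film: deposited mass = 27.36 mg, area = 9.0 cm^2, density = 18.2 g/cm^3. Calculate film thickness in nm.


Convert: m = 27.36 mg = 2.7360e-05 kg, A = 9.0 cm^2 = 9.0000e-04 m^2, rho = 18.2 g/cm^3 = 18200 kg/m^3
t = m / (A * rho)
t = 2.7360e-05 / (9.0000e-04 * 18200)
t = 1.6703e-06 m = 1670.3 nm

1670.3


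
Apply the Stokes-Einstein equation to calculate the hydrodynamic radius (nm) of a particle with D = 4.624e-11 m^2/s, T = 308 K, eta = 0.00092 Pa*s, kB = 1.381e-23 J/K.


Stokes-Einstein: R = kB*T / (6*pi*eta*D)
R = 1.381e-23 * 308 / (6 * pi * 0.00092 * 4.624e-11)
R = 5.30442e-09 m = 5.3 nm

5.3


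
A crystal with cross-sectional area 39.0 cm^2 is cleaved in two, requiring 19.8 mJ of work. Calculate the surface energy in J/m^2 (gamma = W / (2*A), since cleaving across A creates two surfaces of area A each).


Convert: A = 39.0 cm^2 = 0.0039 m^2, W = 19.8 mJ = 0.0198 J
Cleaving exposes two faces of area A, so total new surface = 2*A and gamma = W / (2*A)
gamma = 0.0198 / (2 * 0.0039)
gamma = 2.538 J/m^2

2.538


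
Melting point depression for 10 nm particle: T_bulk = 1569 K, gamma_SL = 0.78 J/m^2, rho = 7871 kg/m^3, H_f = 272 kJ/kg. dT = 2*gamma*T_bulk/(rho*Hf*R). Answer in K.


Radius R = 10/2 = 5 nm = 5e-09 m
Convert H_f = 272 kJ/kg = 272000 J/kg
dT = 2 * gamma_SL * T_bulk / (rho * H_f * R)
dT = 2 * 0.78 * 1569 / (7871 * 272000 * 5e-09)
dT = 228.7 K

228.7


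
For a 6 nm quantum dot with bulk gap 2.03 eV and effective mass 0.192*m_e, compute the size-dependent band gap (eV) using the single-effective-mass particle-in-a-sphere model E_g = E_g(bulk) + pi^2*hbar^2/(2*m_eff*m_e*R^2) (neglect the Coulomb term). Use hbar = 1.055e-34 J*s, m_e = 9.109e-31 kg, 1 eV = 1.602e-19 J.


Radius R = 6/2 nm = 3e-09 m
Confinement energy dE = pi^2 * hbar^2 / (2 * m_eff * m_e * R^2)
dE = pi^2 * (1.055e-34)^2 / (2 * 0.192 * 9.109e-31 * (3e-09)^2) J, divided by 1.602e-19 J/eV
dE = 0.2178 eV
Total band gap = E_g(bulk) + dE = 2.03 + 0.2178 = 2.2478 eV

2.2478


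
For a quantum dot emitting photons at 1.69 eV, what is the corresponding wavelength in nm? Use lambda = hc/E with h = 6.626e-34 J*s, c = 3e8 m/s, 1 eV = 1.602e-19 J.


Convert energy: E = 1.69 eV = 1.69 * 1.602e-19 = 2.70738e-19 J
lambda = h*c / E = 6.626e-34 * 3e8 / 2.70738e-19
lambda = 7.34215e-07 m = 734.2 nm

734.2


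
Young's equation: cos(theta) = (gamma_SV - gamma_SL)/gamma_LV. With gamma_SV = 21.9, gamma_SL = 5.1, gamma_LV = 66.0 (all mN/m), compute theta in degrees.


cos(theta) = (gamma_SV - gamma_SL) / gamma_LV
cos(theta) = (21.9 - 5.1) / 66.0
cos(theta) = 0.254545
theta = arccos(0.254545) = 75.25 degrees

75.25


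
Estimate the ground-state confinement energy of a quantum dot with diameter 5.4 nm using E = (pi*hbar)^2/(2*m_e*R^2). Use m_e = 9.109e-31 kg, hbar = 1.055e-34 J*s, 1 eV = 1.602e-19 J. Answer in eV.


Radius R = 5.4/2 = 2.7 nm = 2.7e-09 m
E = (pi * 1.055e-34)^2 / (2 * 9.109e-31 * (2.7e-09)^2)
E(J) = 8.27135e-21
E = E(J) / 1.602e-19 = 0.0516 eV

0.0516


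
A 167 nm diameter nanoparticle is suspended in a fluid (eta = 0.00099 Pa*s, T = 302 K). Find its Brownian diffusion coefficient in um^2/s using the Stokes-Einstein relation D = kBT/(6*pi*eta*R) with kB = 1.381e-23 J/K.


Radius R = 167/2 = 83.5 nm = 8.35e-08 m
D = kB*T / (6*pi*eta*R)
D = 1.381e-23 * 302 / (6 * pi * 0.00099 * 8.35e-08)
D = 2.67657e-12 m^2/s = 2.677 um^2/s

2.677


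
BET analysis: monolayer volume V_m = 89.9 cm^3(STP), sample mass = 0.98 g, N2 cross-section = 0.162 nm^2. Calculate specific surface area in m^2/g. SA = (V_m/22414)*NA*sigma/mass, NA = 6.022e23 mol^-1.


Number of moles in monolayer = V_m / 22414 = 89.9 / 22414 = 0.00401089
Number of molecules = moles * NA = 0.00401089 * 6.022e23
SA = molecules * sigma / mass
SA = (89.9 / 22414) * 6.022e23 * 0.162e-18 / 0.98
SA = 399.3 m^2/g

399.3


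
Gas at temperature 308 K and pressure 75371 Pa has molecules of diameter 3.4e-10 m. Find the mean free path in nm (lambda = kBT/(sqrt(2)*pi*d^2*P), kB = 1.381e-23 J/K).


Mean free path: lambda = kB*T / (sqrt(2) * pi * d^2 * P)
lambda = 1.381e-23 * 308 / (sqrt(2) * pi * (3.4e-10)^2 * 75371)
lambda = 1.0988e-07 m
lambda = 109.88 nm

109.88


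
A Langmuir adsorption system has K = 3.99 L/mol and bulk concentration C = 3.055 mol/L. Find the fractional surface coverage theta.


Langmuir isotherm: theta = K*C / (1 + K*C)
K*C = 3.99 * 3.055 = 12.18945
theta = 12.18945 / (1 + 12.18945) = 12.18945 / 13.18945
theta = 0.9242

0.9242


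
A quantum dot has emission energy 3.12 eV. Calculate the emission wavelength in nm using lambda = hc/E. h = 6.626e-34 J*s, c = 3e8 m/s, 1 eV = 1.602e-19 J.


Convert energy: E = 3.12 eV = 3.12 * 1.602e-19 = 4.99824e-19 J
lambda = h*c / E = 6.626e-34 * 3e8 / 4.99824e-19
lambda = 3.977e-07 m = 397.7 nm

397.7


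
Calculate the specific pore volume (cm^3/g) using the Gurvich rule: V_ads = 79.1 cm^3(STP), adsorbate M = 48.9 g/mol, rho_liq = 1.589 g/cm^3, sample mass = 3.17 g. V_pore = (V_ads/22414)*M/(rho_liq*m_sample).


Moles adsorbed n = V_ads / 22414 = 79.1 / 22414 = 3.529044e-03 mol
Liquid volume V_liq = n * M / rho_liq = 3.529044e-03 * 48.9 / 1.589 = 0.10860 cm^3
Specific pore volume V_pore = V_liq / m_sample = 0.10860 / 3.17
V_pore = 0.0343 cm^3/g

0.0343


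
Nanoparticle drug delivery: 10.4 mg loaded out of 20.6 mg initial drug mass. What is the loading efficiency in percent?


Drug loading efficiency = (drug loaded / drug initial) * 100
DLE = 10.4 / 20.6 * 100
DLE = 0.5049 * 100
DLE = 50.49%

50.49


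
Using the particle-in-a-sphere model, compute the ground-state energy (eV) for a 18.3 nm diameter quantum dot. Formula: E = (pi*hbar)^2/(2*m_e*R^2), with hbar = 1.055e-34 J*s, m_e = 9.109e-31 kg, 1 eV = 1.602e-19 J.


Radius R = 18.3/2 = 9.15 nm = 9.15e-09 m
E = (pi * 1.055e-34)^2 / (2 * 9.109e-31 * (9.15e-09)^2)
E(J) = 7.20214e-22
E = E(J) / 1.602e-19 = 0.0045 eV

0.0045


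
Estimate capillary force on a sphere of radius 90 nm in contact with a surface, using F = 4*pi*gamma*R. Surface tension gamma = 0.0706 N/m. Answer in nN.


Convert radius: R = 90 nm = 9e-08 m
F = 4 * pi * gamma * R
F = 4 * pi * 0.0706 * 9e-08
F = 7.98467e-08 N = 79.8467 nN

79.8467


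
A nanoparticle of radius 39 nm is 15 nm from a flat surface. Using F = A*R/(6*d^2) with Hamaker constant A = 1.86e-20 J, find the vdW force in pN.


Convert to SI: R = 39 nm = 3.9e-08 m, d = 15 nm = 1.5e-08 m
F = A * R / (6 * d^2)
F = 1.86e-20 * 3.9e-08 / (6 * (1.5e-08)^2)
F = 5.37333e-13 N = 0.537 pN

0.537


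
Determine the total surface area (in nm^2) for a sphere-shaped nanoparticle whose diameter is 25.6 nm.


Radius r = 25.6/2 = 12.8 nm
Surface area SA = 4 * pi * r^2
SA = 4 * pi * (12.8)^2
SA = 2058.87 nm^2

2058.87


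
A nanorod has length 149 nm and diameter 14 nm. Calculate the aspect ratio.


Aspect ratio AR = length / diameter
AR = 149 / 14
AR = 10.64

10.64


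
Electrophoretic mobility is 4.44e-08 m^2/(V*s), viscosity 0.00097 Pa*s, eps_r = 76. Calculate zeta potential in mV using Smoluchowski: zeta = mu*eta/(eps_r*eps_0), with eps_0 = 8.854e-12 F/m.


Smoluchowski equation: zeta = mu * eta / (eps_r * eps_0)
zeta = 4.44e-08 * 0.00097 / (76 * 8.854e-12)
zeta = 0.064003 V = 64.0 mV

64.0


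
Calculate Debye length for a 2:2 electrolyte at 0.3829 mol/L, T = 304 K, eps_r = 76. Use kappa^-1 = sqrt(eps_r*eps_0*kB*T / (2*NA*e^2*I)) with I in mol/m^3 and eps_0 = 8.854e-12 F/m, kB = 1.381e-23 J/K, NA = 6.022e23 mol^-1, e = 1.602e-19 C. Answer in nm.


Ionic strength I = 0.3829 * 2^2 * 1000 = 1531.6 mol/m^3
kappa^-1 = sqrt(76 * 8.854e-12 * 1.381e-23 * 304 / (2 * 6.022e23 * (1.602e-19)^2 * 1531.6))
kappa^-1 = 0.244 nm

0.244


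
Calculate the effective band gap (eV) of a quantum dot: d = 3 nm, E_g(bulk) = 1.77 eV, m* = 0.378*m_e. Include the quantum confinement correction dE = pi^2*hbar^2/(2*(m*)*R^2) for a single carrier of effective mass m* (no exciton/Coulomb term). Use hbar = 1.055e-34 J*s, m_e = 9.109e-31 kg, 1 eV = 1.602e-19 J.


Radius R = 3/2 nm = 1.5e-09 m
Confinement energy dE = pi^2 * hbar^2 / (2 * m_eff * m_e * R^2)
dE = pi^2 * (1.055e-34)^2 / (2 * 0.378 * 9.109e-31 * (1.5e-09)^2) J, divided by 1.602e-19 J/eV
dE = 0.4426 eV
Total band gap = E_g(bulk) + dE = 1.77 + 0.4426 = 2.2126 eV

2.2126


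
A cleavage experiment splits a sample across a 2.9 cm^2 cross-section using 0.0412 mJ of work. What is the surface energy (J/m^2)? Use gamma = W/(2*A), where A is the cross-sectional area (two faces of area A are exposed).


Convert: A = 2.9 cm^2 = 0.00029 m^2, W = 0.0412 mJ = 4.12e-05 J
Cleaving exposes two faces of area A, so total new surface = 2*A and gamma = W / (2*A)
gamma = 4.12e-05 / (2 * 0.00029)
gamma = 0.071 J/m^2

0.071


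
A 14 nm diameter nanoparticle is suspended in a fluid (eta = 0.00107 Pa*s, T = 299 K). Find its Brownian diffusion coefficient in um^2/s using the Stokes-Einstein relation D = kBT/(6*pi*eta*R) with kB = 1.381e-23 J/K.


Radius R = 14/2 = 7 nm = 7e-09 m
D = kB*T / (6*pi*eta*R)
D = 1.381e-23 * 299 / (6 * pi * 0.00107 * 7e-09)
D = 2.9247e-11 m^2/s = 29.247 um^2/s

29.247


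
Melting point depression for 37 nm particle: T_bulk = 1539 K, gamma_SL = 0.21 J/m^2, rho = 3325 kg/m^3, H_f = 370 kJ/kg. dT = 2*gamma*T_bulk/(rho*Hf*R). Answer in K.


Radius R = 37/2 = 18.5 nm = 1.85e-08 m
Convert H_f = 370 kJ/kg = 370000 J/kg
dT = 2 * gamma_SL * T_bulk / (rho * H_f * R)
dT = 2 * 0.21 * 1539 / (3325 * 370000 * 1.85e-08)
dT = 28.4 K

28.4


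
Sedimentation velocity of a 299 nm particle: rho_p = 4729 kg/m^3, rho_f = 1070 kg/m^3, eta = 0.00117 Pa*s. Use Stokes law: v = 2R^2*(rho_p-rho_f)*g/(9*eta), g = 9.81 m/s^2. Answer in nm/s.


Radius R = 299/2 nm = 1.495e-07 m
Density difference = 4729 - 1070 = 3659 kg/m^3
v = 2 * R^2 * (rho_p - rho_f) * g / (9 * eta)
v = 2 * (1.495e-07)^2 * 3659 * 9.81 / (9 * 0.00117)
v = 1.52376e-07 m/s = 152.3756 nm/s

152.3756


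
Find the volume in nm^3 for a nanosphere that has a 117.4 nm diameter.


Radius r = 117.4/2 = 58.7 nm
Volume V = (4/3) * pi * r^3
V = (4/3) * pi * (58.7)^3
V = 847233.1 nm^3

847233.1


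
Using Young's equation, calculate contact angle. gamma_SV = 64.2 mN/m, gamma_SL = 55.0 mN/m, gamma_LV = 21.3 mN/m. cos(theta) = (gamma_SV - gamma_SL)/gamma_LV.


cos(theta) = (gamma_SV - gamma_SL) / gamma_LV
cos(theta) = (64.2 - 55.0) / 21.3
cos(theta) = 0.431925
theta = arccos(0.431925) = 64.41 degrees

64.41


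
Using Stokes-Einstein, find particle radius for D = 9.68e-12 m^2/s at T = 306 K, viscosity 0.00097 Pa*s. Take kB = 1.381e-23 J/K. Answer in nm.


Stokes-Einstein: R = kB*T / (6*pi*eta*D)
R = 1.381e-23 * 306 / (6 * pi * 0.00097 * 9.68e-12)
R = 2.38763e-08 m = 23.88 nm

23.88


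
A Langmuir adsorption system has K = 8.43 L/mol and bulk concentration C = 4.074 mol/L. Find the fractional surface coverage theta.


Langmuir isotherm: theta = K*C / (1 + K*C)
K*C = 8.43 * 4.074 = 34.34382
theta = 34.34382 / (1 + 34.34382) = 34.34382 / 35.34382
theta = 0.9717

0.9717


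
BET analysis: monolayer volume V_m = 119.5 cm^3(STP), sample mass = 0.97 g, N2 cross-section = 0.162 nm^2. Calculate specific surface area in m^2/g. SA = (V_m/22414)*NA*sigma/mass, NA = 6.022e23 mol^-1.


Number of moles in monolayer = V_m / 22414 = 119.5 / 22414 = 0.00533149
Number of molecules = moles * NA = 0.00533149 * 6.022e23
SA = molecules * sigma / mass
SA = (119.5 / 22414) * 6.022e23 * 0.162e-18 / 0.97
SA = 536.2 m^2/g

536.2


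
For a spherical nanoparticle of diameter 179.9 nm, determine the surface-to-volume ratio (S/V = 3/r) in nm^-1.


Radius r = 179.9/2 = 89.95 nm
S/V = 3 / r = 3 / 89.95
S/V = 0.0334 nm^-1

0.0334


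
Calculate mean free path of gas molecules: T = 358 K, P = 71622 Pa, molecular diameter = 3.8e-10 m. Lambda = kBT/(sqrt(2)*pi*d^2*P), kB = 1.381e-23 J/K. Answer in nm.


Mean free path: lambda = kB*T / (sqrt(2) * pi * d^2 * P)
lambda = 1.381e-23 * 358 / (sqrt(2) * pi * (3.8e-10)^2 * 71622)
lambda = 1.07597e-07 m
lambda = 107.6 nm

107.6


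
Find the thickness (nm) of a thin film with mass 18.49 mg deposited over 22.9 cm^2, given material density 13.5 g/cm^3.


Convert: m = 18.49 mg = 1.8490e-05 kg, A = 22.9 cm^2 = 2.2900e-03 m^2, rho = 13.5 g/cm^3 = 13500 kg/m^3
t = m / (A * rho)
t = 1.8490e-05 / (2.2900e-03 * 13500)
t = 5.9809e-07 m = 598.1 nm

598.1


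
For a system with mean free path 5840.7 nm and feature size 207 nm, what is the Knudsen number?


Knudsen number Kn = lambda / L
Kn = 5840.7 / 207
Kn = 28.2159

28.2159


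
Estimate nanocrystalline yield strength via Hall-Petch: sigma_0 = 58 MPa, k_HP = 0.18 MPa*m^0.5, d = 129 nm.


d = 129 nm = 1.29e-07 m
sqrt(d) = 0.0003591657
Hall-Petch contribution = k / sqrt(d) = 0.18 / 0.0003591657 = 501.2 MPa
sigma = sigma_0 + k/sqrt(d) = 58 + 501.2 = 559.2 MPa

559.2


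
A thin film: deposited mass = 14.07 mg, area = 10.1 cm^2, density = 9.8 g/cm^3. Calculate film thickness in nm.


Convert: m = 14.07 mg = 1.4070e-05 kg, A = 10.1 cm^2 = 1.0100e-03 m^2, rho = 9.8 g/cm^3 = 9800 kg/m^3
t = m / (A * rho)
t = 1.4070e-05 / (1.0100e-03 * 9800)
t = 1.4215e-06 m = 1421.5 nm

1421.5


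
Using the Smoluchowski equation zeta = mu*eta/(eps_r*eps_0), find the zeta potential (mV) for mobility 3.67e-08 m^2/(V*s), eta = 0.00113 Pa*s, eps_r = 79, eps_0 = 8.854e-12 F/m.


Smoluchowski equation: zeta = mu * eta / (eps_r * eps_0)
zeta = 3.67e-08 * 0.00113 / (79 * 8.854e-12)
zeta = 0.05929 V = 59.29 mV

59.29


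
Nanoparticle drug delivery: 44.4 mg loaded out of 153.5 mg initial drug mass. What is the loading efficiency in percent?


Drug loading efficiency = (drug loaded / drug initial) * 100
DLE = 44.4 / 153.5 * 100
DLE = 0.2893 * 100
DLE = 28.93%

28.93


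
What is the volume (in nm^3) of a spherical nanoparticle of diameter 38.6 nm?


Radius r = 38.6/2 = 19.3 nm
Volume V = (4/3) * pi * r^3
V = (4/3) * pi * (19.3)^3
V = 30113.45 nm^3

30113.45


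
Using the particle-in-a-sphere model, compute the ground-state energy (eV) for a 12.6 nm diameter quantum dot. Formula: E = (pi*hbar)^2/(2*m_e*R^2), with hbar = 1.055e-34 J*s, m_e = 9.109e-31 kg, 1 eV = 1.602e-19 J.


Radius R = 12.6/2 = 6.3 nm = 6.3e-09 m
E = (pi * 1.055e-34)^2 / (2 * 9.109e-31 * (6.3e-09)^2)
E(J) = 1.51923e-21
E = E(J) / 1.602e-19 = 0.0095 eV

0.0095


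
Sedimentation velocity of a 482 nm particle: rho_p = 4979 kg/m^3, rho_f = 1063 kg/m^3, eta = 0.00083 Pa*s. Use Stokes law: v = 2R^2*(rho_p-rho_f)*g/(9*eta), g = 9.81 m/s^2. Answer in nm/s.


Radius R = 482/2 nm = 2.41e-07 m
Density difference = 4979 - 1063 = 3916 kg/m^3
v = 2 * R^2 * (rho_p - rho_f) * g / (9 * eta)
v = 2 * (2.41e-07)^2 * 3916 * 9.81 / (9 * 0.00083)
v = 5.97386e-07 m/s = 597.3862 nm/s

597.3862


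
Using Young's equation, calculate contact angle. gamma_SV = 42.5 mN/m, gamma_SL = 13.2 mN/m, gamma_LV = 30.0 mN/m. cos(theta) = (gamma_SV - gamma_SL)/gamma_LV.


cos(theta) = (gamma_SV - gamma_SL) / gamma_LV
cos(theta) = (42.5 - 13.2) / 30.0
cos(theta) = 0.976667
theta = arccos(0.976667) = 12.4 degrees

12.4


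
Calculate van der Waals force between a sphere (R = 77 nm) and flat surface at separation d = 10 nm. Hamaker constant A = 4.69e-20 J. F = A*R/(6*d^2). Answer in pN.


Convert to SI: R = 77 nm = 7.7e-08 m, d = 10 nm = 1e-08 m
F = A * R / (6 * d^2)
F = 4.69e-20 * 7.7e-08 / (6 * (1e-08)^2)
F = 6.01883e-12 N = 6.019 pN

6.019


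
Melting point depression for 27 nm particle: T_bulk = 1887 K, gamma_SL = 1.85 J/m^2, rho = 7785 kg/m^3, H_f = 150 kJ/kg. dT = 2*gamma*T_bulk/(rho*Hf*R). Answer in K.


Radius R = 27/2 = 13.5 nm = 1.35e-08 m
Convert H_f = 150 kJ/kg = 150000 J/kg
dT = 2 * gamma_SL * T_bulk / (rho * H_f * R)
dT = 2 * 1.85 * 1887 / (7785 * 150000 * 1.35e-08)
dT = 442.9 K

442.9


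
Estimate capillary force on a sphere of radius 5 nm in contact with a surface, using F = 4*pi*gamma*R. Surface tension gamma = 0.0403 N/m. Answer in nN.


Convert radius: R = 5 nm = 5e-09 m
F = 4 * pi * gamma * R
F = 4 * pi * 0.0403 * 5e-09
F = 2.53212e-09 N = 2.5321 nN

2.5321


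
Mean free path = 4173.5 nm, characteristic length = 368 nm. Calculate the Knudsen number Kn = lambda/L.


Knudsen number Kn = lambda / L
Kn = 4173.5 / 368
Kn = 11.341

11.341


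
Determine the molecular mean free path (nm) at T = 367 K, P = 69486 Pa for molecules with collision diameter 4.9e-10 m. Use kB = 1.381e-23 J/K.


Mean free path: lambda = kB*T / (sqrt(2) * pi * d^2 * P)
lambda = 1.381e-23 * 367 / (sqrt(2) * pi * (4.9e-10)^2 * 69486)
lambda = 6.83763e-08 m
lambda = 68.38 nm

68.38


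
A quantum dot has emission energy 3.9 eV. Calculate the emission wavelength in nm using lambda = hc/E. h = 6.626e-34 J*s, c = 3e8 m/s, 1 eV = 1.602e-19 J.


Convert energy: E = 3.9 eV = 3.9 * 1.602e-19 = 6.2478e-19 J
lambda = h*c / E = 6.626e-34 * 3e8 / 6.2478e-19
lambda = 3.1816e-07 m = 318.2 nm

318.2


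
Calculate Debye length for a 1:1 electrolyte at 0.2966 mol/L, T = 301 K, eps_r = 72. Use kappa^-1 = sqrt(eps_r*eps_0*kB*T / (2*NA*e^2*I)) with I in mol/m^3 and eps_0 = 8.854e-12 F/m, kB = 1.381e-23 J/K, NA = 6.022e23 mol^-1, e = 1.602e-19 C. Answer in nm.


Ionic strength I = 0.2966 * 1^2 * 1000 = 296.6 mol/m^3
kappa^-1 = sqrt(72 * 8.854e-12 * 1.381e-23 * 301 / (2 * 6.022e23 * (1.602e-19)^2 * 296.6))
kappa^-1 = 0.538 nm

0.538


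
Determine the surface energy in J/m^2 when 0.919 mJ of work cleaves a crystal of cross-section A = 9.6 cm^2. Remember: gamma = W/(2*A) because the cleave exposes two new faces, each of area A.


Convert: A = 9.6 cm^2 = 0.00096 m^2, W = 0.919 mJ = 0.000919 J
Cleaving exposes two faces of area A, so total new surface = 2*A and gamma = W / (2*A)
gamma = 0.000919 / (2 * 0.00096)
gamma = 0.479 J/m^2

0.479


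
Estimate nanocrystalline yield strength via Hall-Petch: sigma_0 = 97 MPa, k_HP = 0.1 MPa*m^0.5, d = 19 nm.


d = 19 nm = 1.9e-08 m
sqrt(d) = 0.0001378405
Hall-Petch contribution = k / sqrt(d) = 0.1 / 0.0001378405 = 725.5 MPa
sigma = sigma_0 + k/sqrt(d) = 97 + 725.5 = 822.5 MPa

822.5


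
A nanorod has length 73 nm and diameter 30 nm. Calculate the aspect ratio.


Aspect ratio AR = length / diameter
AR = 73 / 30
AR = 2.43

2.43


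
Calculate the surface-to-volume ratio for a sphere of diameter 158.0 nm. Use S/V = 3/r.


Radius r = 158.0/2 = 79 nm
S/V = 3 / r = 3 / 79
S/V = 0.038 nm^-1

0.038
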